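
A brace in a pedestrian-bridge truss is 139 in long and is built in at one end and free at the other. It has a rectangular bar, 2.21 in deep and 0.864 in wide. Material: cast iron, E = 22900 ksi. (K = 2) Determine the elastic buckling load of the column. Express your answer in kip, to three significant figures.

P_cr ≈ 0.347 kip

Buckling occurs about the weak axis: I_min = h·b³/12 with b = 0.864 in (the shorter side).
I_min = 2.21×0.864³/12 = 0.1188 in⁴
Effective length L_e = K·L = 2 × 139 = 278.0 in
P_cr = π²EI / L_e² = π² × 22900×10³ × 0.1188 / 278.0² = 347.4 lb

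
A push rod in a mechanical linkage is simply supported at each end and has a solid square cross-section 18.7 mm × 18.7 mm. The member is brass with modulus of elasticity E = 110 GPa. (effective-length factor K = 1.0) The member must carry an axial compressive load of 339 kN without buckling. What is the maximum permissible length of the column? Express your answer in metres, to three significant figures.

L_max ≈ 0.181 m

I = a⁴/12 = 18.7⁴/12 = 1.019×10^4 mm⁴
I = 1.019×10^-8 m⁴
At the buckling limit P_cr = P = 3.390×10^5 N
From P_cr = π²EI/(K·L)²:  L = (1/K)·√(π²EI/P_cr) = (1/1)·√(π²×1.10×10^11×1.019×10^-8/3.390×10^5)
L = 0.181 m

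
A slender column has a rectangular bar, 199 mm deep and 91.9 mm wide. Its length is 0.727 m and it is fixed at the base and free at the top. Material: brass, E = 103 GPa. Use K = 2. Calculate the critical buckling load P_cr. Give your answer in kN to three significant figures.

P_cr ≈ 6190 kN

Buckling occurs about the weak axis: I_min = h·b³/12 with b = 91.9 mm (the shorter side).
I_min = 199×91.9³/12 = 1.287×10^7 mm⁴
I = 1.287×10^7 mm⁴ = 1.287×10^-5 m⁴
Effective length L_e = K·L = 2 × 0.727 = 1.454 m
P_cr = π²EI / L_e² = π² × 103×10⁹ × 1.287×10^-5 / 1.454² = 6.189×10^6 N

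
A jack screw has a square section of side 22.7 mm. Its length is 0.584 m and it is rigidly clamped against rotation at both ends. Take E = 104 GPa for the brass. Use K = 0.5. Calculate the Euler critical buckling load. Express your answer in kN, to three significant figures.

I = a⁴/12 = 22.7⁴/12 = 2.213×10^4 mm⁴
I = 2.213×10^4 mm⁴ = 2.213×10^-8 m⁴
Effective length L_e = K·L = 0.5 × 0.584 = 0.2920 m
P_cr = π²EI / L_e² = π² × 104×10⁹ × 2.213×10^-8 / 0.2920² = 2.664×10^5 N

P_cr ≈ 266 kN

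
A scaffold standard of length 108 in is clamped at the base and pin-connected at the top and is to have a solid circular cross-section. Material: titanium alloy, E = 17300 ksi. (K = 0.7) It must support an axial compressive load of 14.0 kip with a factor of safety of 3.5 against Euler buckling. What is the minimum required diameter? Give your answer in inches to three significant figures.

Required P_cr = n·P = 3.5 × 14.0 = 49.00 kip
L_e = K·L = 0.7 × 108 = 75.60 in
Required I = P_cr·L_e²/(π²E) = 4.900×10^4 × 75.60² / (π² × 1.73×10^7) = 1.640 in⁴
Solid circle: I = πd⁴/64  ⇒  d = (64I/π)^(1/4) = (64×1.640/π)^(1/4) = 2.40 in

d ≈ 2.40 in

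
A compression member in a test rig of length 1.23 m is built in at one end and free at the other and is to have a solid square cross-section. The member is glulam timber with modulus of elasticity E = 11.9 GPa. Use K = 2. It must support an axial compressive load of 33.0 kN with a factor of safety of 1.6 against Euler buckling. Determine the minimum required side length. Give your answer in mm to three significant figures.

Required P_cr = n·P = 1.6 × 33.0 = 52.80 kN
L_e = K·L = 2 × 1.23 = 2.460 m
Required I = P_cr·L_e²/(π²E) = 5.280×10^4 × 2.460² / (π² × 1.19×10^10) = 2.721×10^-6 m⁴
I_req = 2.721×10^6 mm⁴
Solid square: I = a⁴/12  ⇒  a = (12I)^(1/4) = (12×2.721×10^6)^(1/4) = 75.6 mm

a ≈ 75.6 mm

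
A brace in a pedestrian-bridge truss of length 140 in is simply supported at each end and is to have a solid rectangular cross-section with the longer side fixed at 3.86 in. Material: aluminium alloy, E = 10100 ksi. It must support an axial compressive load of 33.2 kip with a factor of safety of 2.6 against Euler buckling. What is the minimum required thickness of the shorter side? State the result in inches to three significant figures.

b ≈ 3.75 in

Required P_cr = n·P = 2.6 × 33.2 = 86.32 kip
L_e = K·L = 1 × 140 = 140.0 in
Required I = P_cr·L_e²/(π²E) = 8.632×10^4 × 140.0² / (π² × 1.01×10^7) = 16.97 in⁴
Rectangle, weak axis: I_min = h·b³/12 with h = 3.86 in fixed  ⇒  b = (12I/h)^(1/3) = 3.75 in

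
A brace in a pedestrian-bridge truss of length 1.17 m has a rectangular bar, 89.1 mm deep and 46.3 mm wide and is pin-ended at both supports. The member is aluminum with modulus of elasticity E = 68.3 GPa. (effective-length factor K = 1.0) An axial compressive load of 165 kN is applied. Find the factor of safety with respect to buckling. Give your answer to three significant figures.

n ≈ 2.20

Buckling occurs about the weak axis: I_min = h·b³/12 with b = 46.3 mm (the shorter side).
I_min = 89.1×46.3³/12 = 7.370×10^5 mm⁴
I = 7.370×10^5 mm⁴ = 7.370×10^-7 m⁴
Effective length L_e = K·L = 1 × 1.17 = 1.170 m
P_cr = π²EI / L_e² = π² × 68.3×10⁹ × 7.370×10^-7 / 1.170² = 3.629×10^5 N
Factor of safety n = P_cr / P = 362.90 / 165 = 2.20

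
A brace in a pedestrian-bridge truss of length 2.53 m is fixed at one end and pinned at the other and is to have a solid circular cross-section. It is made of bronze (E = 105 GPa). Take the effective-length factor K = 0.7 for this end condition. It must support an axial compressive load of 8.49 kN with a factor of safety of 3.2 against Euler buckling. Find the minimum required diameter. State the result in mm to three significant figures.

Required P_cr = n·P = 3.2 × 8.49 = 27.17 kN
L_e = K·L = 0.7 × 2.53 = 1.771 m
Required I = P_cr·L_e²/(π²E) = 2.717×10^4 × 1.771² / (π² × 1.05×10^11) = 8.223×10^-8 m⁴
I_req = 8.223×10^4 mm⁴
Solid circle: I = πd⁴/64  ⇒  d = (64I/π)^(1/4) = (64×8.223×10^4/π)^(1/4) = 36.0 mm

d ≈ 36.0 mm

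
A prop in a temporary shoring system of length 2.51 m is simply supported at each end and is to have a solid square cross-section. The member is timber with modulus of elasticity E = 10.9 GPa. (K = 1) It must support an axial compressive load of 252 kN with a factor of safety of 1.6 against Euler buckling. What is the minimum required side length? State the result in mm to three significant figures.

Required P_cr = n·P = 1.6 × 252 = 403.2 kN
L_e = K·L = 1 × 2.51 = 2.510 m
Required I = P_cr·L_e²/(π²E) = 4.032×10^5 × 2.510² / (π² × 1.09×10^10) = 2.361×10^-5 m⁴
I_req = 2.361×10^7 mm⁴
Solid square: I = a⁴/12  ⇒  a = (12I)^(1/4) = (12×2.361×10^7)^(1/4) = 130 mm

a ≈ 130 mm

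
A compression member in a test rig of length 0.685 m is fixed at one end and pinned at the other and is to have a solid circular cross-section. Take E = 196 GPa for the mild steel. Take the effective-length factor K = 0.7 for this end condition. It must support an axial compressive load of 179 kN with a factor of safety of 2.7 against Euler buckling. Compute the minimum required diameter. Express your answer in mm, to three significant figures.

Required P_cr = n·P = 2.7 × 179 = 483.3 kN
L_e = K·L = 0.7 × 0.685 = 0.4795 m
Required I = P_cr·L_e²/(π²E) = 4.833×10^5 × 0.4795² / (π² × 1.96×10^11) = 5.744×10^-8 m⁴
I_req = 5.744×10^4 mm⁴
Solid circle: I = πd⁴/64  ⇒  d = (64I/π)^(1/4) = (64×5.744×10^4/π)^(1/4) = 32.9 mm

d ≈ 32.9 mm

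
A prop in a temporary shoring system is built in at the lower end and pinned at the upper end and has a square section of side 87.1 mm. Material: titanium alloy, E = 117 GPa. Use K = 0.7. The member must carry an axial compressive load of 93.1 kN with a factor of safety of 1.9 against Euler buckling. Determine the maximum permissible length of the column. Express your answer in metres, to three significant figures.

I = a⁴/12 = 87.1⁴/12 = 4.796×10^6 mm⁴
I = 4.796×10^-6 m⁴
Required critical load P_cr = n·P = 1.9 × 93.1 = 176.9 kN = 1.769×10^5 N
From P_cr = π²EI/(K·L)²:  L = (1/K)·√(π²EI/P_cr) = (1/0.7)·√(π²×1.17×10^11×4.796×10^-6/1.769×10^5)
L = 7.99 m

L_max ≈ 7.99 m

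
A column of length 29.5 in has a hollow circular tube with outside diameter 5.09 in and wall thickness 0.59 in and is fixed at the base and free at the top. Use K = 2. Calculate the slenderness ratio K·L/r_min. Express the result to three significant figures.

λ ≈ 36.8

Inner diameter d_i = 5.09 − 2×0.59 = 3.910 in
I = π(d_o⁴ − d_i⁴)/64 = π(5.09⁴ − 3.910⁴)/64 = 21.48 in⁴
A = 8.341 in²;  r_min = √(I/A) = √(21.48/8.341) = 1.605 in
L_e = K·L = 2 × 29.5 = 59.00 in
λ = L_e / r_min = 59.000 / 1.605 = 36.8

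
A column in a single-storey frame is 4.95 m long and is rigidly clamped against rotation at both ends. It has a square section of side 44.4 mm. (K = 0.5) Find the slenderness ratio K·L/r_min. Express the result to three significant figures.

λ ≈ 193

For a square r = a/√12 = 44.4/√12 = 12.82 mm
L_e = K·L = 0.5 × 4.95 m = 2.475 m = 2475.0 mm
λ = L_e / r_min = 2475.0 / 12.82 = 193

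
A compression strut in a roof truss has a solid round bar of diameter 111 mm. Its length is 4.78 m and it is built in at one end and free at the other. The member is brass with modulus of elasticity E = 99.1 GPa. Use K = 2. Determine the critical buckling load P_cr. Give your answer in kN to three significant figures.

P_cr ≈ 79.7 kN

I = πd⁴/64 = π×111⁴/64 = 7.452×10^6 mm⁴
I = 7.452×10^6 mm⁴ = 7.452×10^-6 m⁴
Effective length L_e = K·L = 2 × 4.78 = 9.560 m
P_cr = π²EI / L_e² = π² × 99.1×10⁹ × 7.452×10^-6 / 9.560² = 7.975×10^4 N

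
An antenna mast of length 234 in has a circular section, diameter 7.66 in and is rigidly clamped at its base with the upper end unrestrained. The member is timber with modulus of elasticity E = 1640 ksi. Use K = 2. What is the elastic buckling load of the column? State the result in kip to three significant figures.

P_cr ≈ 12.5 kip

I = πd⁴/64 = π×7.66⁴/64 = 169.0 in⁴
Effective length L_e = K·L = 2 × 234 = 468.0 in
P_cr = π²EI / L_e² = π² × 1640×10³ × 169.0 / 468.0² = 1.249×10^4 lb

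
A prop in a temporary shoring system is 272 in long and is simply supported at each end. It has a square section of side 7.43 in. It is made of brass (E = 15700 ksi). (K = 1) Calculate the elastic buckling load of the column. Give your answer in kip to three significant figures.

P_cr ≈ 532 kip

I = a⁴/12 = 7.43⁴/12 = 254.0 in⁴
Effective length L_e = K·L = 1 × 272 = 272.0 in
P_cr = π²EI / L_e² = π² × 15700×10³ × 254.0 / 272.0² = 5.319×10^5 lb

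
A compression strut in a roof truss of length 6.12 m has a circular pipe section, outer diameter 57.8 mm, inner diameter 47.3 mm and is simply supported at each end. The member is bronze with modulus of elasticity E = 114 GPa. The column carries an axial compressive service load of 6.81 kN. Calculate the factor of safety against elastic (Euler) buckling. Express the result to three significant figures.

d_o = 57.8 mm, d_i = 47.3 mm
I = π(d_o⁴ − d_i⁴)/64 = π(57.8⁴ − 47.30⁴)/64 = 3.022×10^5 mm⁴
I = 3.022×10^5 mm⁴ = 3.022×10^-7 m⁴
Effective length L_e = K·L = 1 × 6.12 = 6.120 m
P_cr = π²EI / L_e² = π² × 114×10⁹ × 3.022×10^-7 / 6.120² = 9.077×10^3 N
Factor of safety n = P_cr / P = 9.0772 / 6.81 = 1.33

n ≈ 1.33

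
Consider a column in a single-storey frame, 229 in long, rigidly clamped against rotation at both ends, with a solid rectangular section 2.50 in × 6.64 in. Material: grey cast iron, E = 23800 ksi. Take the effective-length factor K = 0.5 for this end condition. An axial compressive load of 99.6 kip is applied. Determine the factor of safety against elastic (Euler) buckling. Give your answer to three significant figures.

n ≈ 1.56

Buckling occurs about the weak axis: I_min = h·b³/12 with b = 2.50 in (the shorter side).
I_min = 6.64×2.50³/12 = 8.646 in⁴
Effective length L_e = K·L = 0.5 × 229 = 114.5 in
P_cr = π²EI / L_e² = π² × 23800×10³ × 8.646 / 114.5² = 1.549×10^5 lb
Factor of safety n = P_cr / P = 154.91 / 99.6 = 1.56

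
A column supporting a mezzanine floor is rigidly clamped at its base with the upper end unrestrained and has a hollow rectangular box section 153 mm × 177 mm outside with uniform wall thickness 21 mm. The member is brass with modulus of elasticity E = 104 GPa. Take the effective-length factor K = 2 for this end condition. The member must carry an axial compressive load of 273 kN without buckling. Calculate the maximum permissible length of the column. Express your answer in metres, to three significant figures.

L_max ≈ 5.93 m

Inner dimensions: h_i = 177 − 2×21 = 135.0 mm, b_i = 153 − 2×21 = 111.0 mm
Weak-axis I_min = (h_o·b_o³ − h_i·b_i³)/12 with b_o = 153, b_i = 111.0 mm (shorter outer/inner sides).
I_min = (177×153³ − 135.0×111.0³)/12 = 3.744×10^7 mm⁴
I = 3.744×10^-5 m⁴
At the buckling limit P_cr = P = 2.730×10^5 N
From P_cr = π²EI/(K·L)²:  L = (1/K)·√(π²EI/P_cr) = (1/2)·√(π²×1.04×10^11×3.744×10^-5/2.730×10^5)
L = 5.93 m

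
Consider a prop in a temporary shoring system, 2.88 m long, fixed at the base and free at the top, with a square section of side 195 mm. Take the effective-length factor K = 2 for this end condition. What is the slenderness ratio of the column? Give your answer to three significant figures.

I = a⁴/12 = 195⁴/12 = 1.205×10^8 mm⁴
A = 3.803×10^4 mm²;  r_min = √(I/A) = √(1.205×10^8/3.803×10^4) = 56.29 mm
L_e = K·L = 2 × 2.88 m = 5.760 m = 5760.0 mm
λ = L_e / r_min = 5760.0 / 56.29 = 102

λ ≈ 102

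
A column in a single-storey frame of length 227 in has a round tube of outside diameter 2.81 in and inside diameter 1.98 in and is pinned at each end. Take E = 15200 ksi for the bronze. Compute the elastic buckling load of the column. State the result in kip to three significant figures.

P_cr ≈ 6.71 kip

d_o = 2.81 in, d_i = 1.98 in
I = π(d_o⁴ − d_i⁴)/64 = π(2.81⁴ − 1.980⁴)/64 = 2.306 in⁴
Effective length L_e = K·L = 1 × 227 = 227.0 in
P_cr = π²EI / L_e² = π² × 15200×10³ × 2.306 / 227.0² = 6.714×10^3 lb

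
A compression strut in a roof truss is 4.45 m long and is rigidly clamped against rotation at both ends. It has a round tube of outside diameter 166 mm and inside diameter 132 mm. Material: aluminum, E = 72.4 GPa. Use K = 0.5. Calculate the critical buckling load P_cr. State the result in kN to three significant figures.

d_o = 166 mm, d_i = 132 mm
I = π(d_o⁴ − d_i⁴)/64 = π(166⁴ − 132.0⁴)/64 = 2.237×10^7 mm⁴
I = 2.237×10^7 mm⁴ = 2.237×10^-5 m⁴
Effective length L_e = K·L = 0.5 × 4.45 = 2.225 m
P_cr = π²EI / L_e² = π² × 72.4×10⁹ × 2.237×10^-5 / 2.225² = 3.229×10^6 N

P_cr ≈ 3230 kN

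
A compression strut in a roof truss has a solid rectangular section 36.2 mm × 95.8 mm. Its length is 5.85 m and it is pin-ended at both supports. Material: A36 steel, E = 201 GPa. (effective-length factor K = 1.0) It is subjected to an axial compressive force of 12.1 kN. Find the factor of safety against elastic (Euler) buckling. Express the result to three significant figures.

n ≈ 1.81

Buckling occurs about the weak axis: I_min = h·b³/12 with b = 36.2 mm (the shorter side).
I_min = 95.8×36.2³/12 = 3.787×10^5 mm⁴
I = 3.787×10^5 mm⁴ = 3.787×10^-7 m⁴
Effective length L_e = K·L = 1 × 5.85 = 5.850 m
P_cr = π²EI / L_e² = π² × 201×10⁹ × 3.787×10^-7 / 5.850² = 2.195×10^4 N
Factor of safety n = P_cr / P = 21.953 / 12.1 = 1.81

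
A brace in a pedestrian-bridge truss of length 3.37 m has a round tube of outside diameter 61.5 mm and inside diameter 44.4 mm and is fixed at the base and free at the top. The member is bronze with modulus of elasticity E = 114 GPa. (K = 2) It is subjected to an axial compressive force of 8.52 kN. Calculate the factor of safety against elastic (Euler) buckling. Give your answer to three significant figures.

n ≈ 1.49

d_o = 61.5 mm, d_i = 44.4 mm
I = π(d_o⁴ − d_i⁴)/64 = π(61.5⁴ − 44.40⁴)/64 = 5.114×10^5 mm⁴
I = 5.114×10^5 mm⁴ = 5.114×10^-7 m⁴
Effective length L_e = K·L = 2 × 3.37 = 6.740 m
P_cr = π²EI / L_e² = π² × 114×10⁹ × 5.114×10^-7 / 6.740² = 1.267×10^4 N
Factor of safety n = P_cr / P = 12.667 / 8.52 = 1.49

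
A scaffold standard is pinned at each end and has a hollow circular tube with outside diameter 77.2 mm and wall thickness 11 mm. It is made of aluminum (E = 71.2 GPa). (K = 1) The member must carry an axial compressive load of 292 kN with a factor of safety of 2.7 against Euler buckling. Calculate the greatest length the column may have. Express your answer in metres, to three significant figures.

Inner diameter d_i = 77.2 − 2×11 = 55.20 mm
I = π(d_o⁴ − d_i⁴)/64 = π(77.2⁴ − 55.20⁴)/64 = 1.288×10^6 mm⁴
I = 1.288×10^-6 m⁴
Required critical load P_cr = n·P = 2.7 × 292 = 788.4 kN = 7.884×10^5 N
From P_cr = π²EI/(K·L)²:  L = (1/K)·√(π²EI/P_cr) = (1/1)·√(π²×7.12×10^10×1.288×10^-6/7.884×10^5)
L = 1.07 m

L_max ≈ 1.07 m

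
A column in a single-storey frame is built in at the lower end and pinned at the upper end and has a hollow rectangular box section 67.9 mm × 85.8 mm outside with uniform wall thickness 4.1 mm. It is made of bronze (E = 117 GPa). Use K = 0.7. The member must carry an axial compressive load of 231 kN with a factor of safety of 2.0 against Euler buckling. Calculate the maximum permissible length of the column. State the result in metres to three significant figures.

L_max ≈ 2.10 m

Inner dimensions: h_i = 85.8 − 2×4.1 = 77.60 mm, b_i = 67.9 − 2×4.1 = 59.70 mm
Weak-axis I_min = (h_o·b_o³ − h_i·b_i³)/12 with b_o = 67.9, b_i = 59.70 mm (shorter outer/inner sides).
I_min = (85.8×67.9³ − 77.60×59.70³)/12 = 8.623×10^5 mm⁴
I = 8.623×10^-7 m⁴
Required critical load P_cr = n·P = 2.0 × 231 = 462.0 kN = 4.620×10^5 N
From P_cr = π²EI/(K·L)²:  L = (1/K)·√(π²EI/P_cr) = (1/0.7)·√(π²×1.17×10^11×8.623×10^-7/4.620×10^5)
L = 2.10 m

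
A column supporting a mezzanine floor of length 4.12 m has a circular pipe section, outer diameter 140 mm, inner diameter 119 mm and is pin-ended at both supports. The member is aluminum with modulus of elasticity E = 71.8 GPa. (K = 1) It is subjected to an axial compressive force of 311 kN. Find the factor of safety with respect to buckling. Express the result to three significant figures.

n ≈ 1.21

d_o = 140 mm, d_i = 119 mm
I = π(d_o⁴ − d_i⁴)/64 = π(140⁴ − 119.0⁴)/64 = 9.014×10^6 mm⁴
I = 9.014×10^6 mm⁴ = 9.014×10^-6 m⁴
Effective length L_e = K·L = 1 × 4.12 = 4.120 m
P_cr = π²EI / L_e² = π² × 71.8×10⁹ × 9.014×10^-6 / 4.120² = 3.763×10^5 N
Factor of safety n = P_cr / P = 376.30 / 311 = 1.21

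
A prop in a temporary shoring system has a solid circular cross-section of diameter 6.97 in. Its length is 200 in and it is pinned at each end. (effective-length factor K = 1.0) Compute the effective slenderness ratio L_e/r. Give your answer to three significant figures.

λ ≈ 115

For a solid circle r = d/4 = 6.97/4 = 1.742 in
L_e = K·L = 1 × 200 = 200.0 in
λ = L_e / r_min = 200.00 / 1.742 = 115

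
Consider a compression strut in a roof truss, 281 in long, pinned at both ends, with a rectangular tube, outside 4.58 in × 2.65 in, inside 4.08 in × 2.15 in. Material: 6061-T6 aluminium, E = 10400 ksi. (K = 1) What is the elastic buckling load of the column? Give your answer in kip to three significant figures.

Weak-axis I_min = (h_o·b_o³ − h_i·b_i³)/12 with b_o = 2.65, b_i = 2.150 in (shorter outer/inner sides).
I_min = (4.58×2.65³ − 4.080×2.150³)/12 = 3.724 in⁴
Effective length L_e = K·L = 1 × 281 = 281.0 in
P_cr = π²EI / L_e² = π² × 10400×10³ × 3.724 / 281.0² = 4.840×10^3 lb

P_cr ≈ 4.84 kip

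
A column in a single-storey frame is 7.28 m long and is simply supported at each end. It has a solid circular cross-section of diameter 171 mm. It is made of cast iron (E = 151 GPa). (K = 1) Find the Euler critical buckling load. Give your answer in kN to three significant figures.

P_cr ≈ 1180 kN

I = πd⁴/64 = π×171⁴/64 = 4.197×10^7 mm⁴
I = 4.197×10^7 mm⁴ = 4.197×10^-5 m⁴
Effective length L_e = K·L = 1 × 7.28 = 7.280 m
P_cr = π²EI / L_e² = π² × 151×10⁹ × 4.197×10^-5 / 7.280² = 1.180×10^6 N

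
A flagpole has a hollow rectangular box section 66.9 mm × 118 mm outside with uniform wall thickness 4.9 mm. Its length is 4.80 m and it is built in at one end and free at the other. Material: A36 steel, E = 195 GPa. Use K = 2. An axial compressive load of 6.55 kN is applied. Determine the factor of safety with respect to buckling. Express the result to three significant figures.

Inner dimensions: h_i = 118 − 2×4.9 = 108.2 mm, b_i = 66.9 − 2×4.9 = 57.10 mm
Weak-axis I_min = (h_o·b_o³ − h_i·b_i³)/12 with b_o = 66.9, b_i = 57.10 mm (shorter outer/inner sides).
I_min = (118×66.9³ − 108.2×57.10³)/12 = 1.266×10^6 mm⁴
I = 1.266×10^6 mm⁴ = 1.266×10^-6 m⁴
Effective length L_e = K·L = 2 × 4.80 = 9.600 m
P_cr = π²EI / L_e² = π² × 195×10⁹ × 1.266×10^-6 / 9.600² = 2.643×10^4 N
Factor of safety n = P_cr / P = 26.431 / 6.55 = 4.04

n ≈ 4.04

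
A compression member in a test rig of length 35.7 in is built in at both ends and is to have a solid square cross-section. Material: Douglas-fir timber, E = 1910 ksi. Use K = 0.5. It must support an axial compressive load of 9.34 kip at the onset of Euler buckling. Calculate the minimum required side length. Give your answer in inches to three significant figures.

a ≈ 1.17 in

L_e = K·L = 0.5 × 35.7 = 17.85 in
Required I = P_cr·L_e²/(π²E) = 9.340×10^3 × 17.85² / (π² × 1.91×10^6) = 0.1579 in⁴
Solid square: I = a⁴/12  ⇒  a = (12I)^(1/4) = (12×0.1579)^(1/4) = 1.17 in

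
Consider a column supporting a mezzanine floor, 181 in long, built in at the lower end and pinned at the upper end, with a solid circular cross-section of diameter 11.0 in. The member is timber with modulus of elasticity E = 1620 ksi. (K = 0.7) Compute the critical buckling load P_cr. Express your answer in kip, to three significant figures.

I = πd⁴/64 = π×11.0⁴/64 = 718.7 in⁴
Effective length L_e = K·L = 0.7 × 181 = 126.7 in
P_cr = π²EI / L_e² = π² × 1620×10³ × 718.7 / 126.7² = 7.158×10^5 lb

P_cr ≈ 716 kip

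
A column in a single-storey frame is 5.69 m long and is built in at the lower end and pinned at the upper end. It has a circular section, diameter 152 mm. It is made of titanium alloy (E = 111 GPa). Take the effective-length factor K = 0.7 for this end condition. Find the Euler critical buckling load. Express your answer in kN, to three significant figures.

P_cr ≈ 1810 kN

I = πd⁴/64 = π×152⁴/64 = 2.620×10^7 mm⁴
I = 2.620×10^7 mm⁴ = 2.620×10^-5 m⁴
Effective length L_e = K·L = 0.7 × 5.69 = 3.983 m
P_cr = π²EI / L_e² = π² × 111×10⁹ × 2.620×10^-5 / 3.983² = 1.809×10^6 N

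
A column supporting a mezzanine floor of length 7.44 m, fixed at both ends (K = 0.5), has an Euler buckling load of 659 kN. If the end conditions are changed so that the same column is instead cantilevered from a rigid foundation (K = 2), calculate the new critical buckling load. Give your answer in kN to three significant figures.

P_cr ∝ 1/K², so P_cr,new = P_cr,old × (K_old/K_new)² = 659 × (0.5/2)²
= 659 × 0.06250 = 41.2 kN

P_cr ≈ 41.2 kN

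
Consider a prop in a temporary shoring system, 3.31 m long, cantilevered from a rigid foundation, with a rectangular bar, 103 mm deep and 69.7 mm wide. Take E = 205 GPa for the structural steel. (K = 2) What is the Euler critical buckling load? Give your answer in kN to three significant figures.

P_cr ≈ 134 kN

Buckling occurs about the weak axis: I_min = h·b³/12 with b = 69.7 mm (the shorter side).
I_min = 103×69.7³/12 = 2.906×10^6 mm⁴
I = 2.906×10^6 mm⁴ = 2.906×10^-6 m⁴
Effective length L_e = K·L = 2 × 3.31 = 6.620 m
P_cr = π²EI / L_e² = π² × 205×10⁹ × 2.906×10^-6 / 6.620² = 1.342×10^5 N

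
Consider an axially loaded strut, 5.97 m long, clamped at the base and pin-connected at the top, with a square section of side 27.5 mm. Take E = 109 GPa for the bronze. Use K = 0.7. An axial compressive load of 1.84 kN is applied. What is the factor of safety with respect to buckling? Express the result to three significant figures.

n ≈ 1.60

I = a⁴/12 = 27.5⁴/12 = 4.766×10^4 mm⁴
I = 4.766×10^4 mm⁴ = 4.766×10^-8 m⁴
Effective length L_e = K·L = 0.7 × 5.97 = 4.179 m
P_cr = π²EI / L_e² = π² × 109×10⁹ × 4.766×10^-8 / 4.179² = 2.936×10^3 N
Factor of safety n = P_cr / P = 2.9358 / 1.84 = 1.60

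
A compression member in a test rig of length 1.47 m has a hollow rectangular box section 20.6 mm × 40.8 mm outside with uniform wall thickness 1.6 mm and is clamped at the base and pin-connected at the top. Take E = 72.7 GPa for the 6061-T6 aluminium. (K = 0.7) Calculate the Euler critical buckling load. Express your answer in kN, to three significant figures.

Inner dimensions: h_i = 40.8 − 2×1.6 = 37.60 mm, b_i = 20.6 − 2×1.6 = 17.40 mm
Weak-axis I_min = (h_o·b_o³ − h_i·b_i³)/12 with b_o = 20.6, b_i = 17.40 mm (shorter outer/inner sides).
I_min = (40.8×20.6³ − 37.60×17.40³)/12 = 1.322×10^4 mm⁴
I = 1.322×10^4 mm⁴ = 1.322×10^-8 m⁴
Effective length L_e = K·L = 0.7 × 1.47 = 1.029 m
P_cr = π²EI / L_e² = π² × 72.7×10⁹ × 1.322×10^-8 / 1.029² = 8.956×10^3 N

P_cr ≈ 8.96 kN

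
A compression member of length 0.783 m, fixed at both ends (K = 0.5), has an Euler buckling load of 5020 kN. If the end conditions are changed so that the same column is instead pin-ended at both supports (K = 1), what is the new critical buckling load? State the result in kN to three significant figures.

P_cr ∝ 1/K², so P_cr,new = P_cr,old × (K_old/K_new)² = 5020 × (0.5/1)²
= 5020 × 0.2500 = 1260 kN

P_cr ≈ 1260 kN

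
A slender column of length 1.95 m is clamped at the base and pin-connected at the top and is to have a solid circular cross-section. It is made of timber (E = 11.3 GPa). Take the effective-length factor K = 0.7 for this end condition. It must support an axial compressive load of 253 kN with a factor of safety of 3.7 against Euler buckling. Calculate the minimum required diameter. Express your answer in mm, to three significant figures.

Required P_cr = n·P = 3.7 × 253 = 936.1 kN
L_e = K·L = 0.7 × 1.95 = 1.365 m
Required I = P_cr·L_e²/(π²E) = 9.361×10^5 × 1.365² / (π² × 1.13×10^10) = 1.564×10^-5 m⁴
I_req = 1.564×10^7 mm⁴
Solid circle: I = πd⁴/64  ⇒  d = (64I/π)^(1/4) = (64×1.564×10^7/π)^(1/4) = 134 mm

d ≈ 134 mm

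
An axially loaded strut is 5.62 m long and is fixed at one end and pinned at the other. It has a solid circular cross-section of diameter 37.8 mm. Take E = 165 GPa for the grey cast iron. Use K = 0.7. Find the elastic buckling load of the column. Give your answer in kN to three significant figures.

P_cr ≈ 10.5 kN

I = πd⁴/64 = π×37.8⁴/64 = 1.002×10^5 mm⁴
I = 1.002×10^5 mm⁴ = 1.002×10^-7 m⁴
Effective length L_e = K·L = 0.7 × 5.62 = 3.934 m
P_cr = π²EI / L_e² = π² × 165×10⁹ × 1.002×10^-7 / 3.934² = 1.055×10^4 N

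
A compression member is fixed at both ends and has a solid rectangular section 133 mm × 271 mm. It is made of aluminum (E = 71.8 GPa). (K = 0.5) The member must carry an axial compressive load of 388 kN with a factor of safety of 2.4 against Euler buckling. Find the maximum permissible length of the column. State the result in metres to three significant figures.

Buckling occurs about the weak axis: I_min = h·b³/12 with b = 133 mm (the shorter side).
I_min = 271×133³/12 = 5.313×10^7 mm⁴
I = 5.313×10^-5 m⁴
Required critical load P_cr = n·P = 2.4 × 388 = 931.2 kN = 9.312×10^5 N
From P_cr = π²EI/(K·L)²:  L = (1/K)·√(π²EI/P_cr) = (1/0.5)·√(π²×7.18×10^10×5.313×10^-5/9.312×10^5)
L = 12.7 m

L_max ≈ 12.7 m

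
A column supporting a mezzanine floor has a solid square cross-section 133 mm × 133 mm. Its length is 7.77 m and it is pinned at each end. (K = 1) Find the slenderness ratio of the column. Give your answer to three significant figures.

λ ≈ 202

I = a⁴/12 = 133⁴/12 = 2.608×10^7 mm⁴
A = 1.769×10^4 mm²;  r_min = √(I/A) = √(2.608×10^7/1.769×10^4) = 38.39 mm
L_e = K·L = 1 × 7.77 m = 7.770 m = 7770.0 mm
λ = L_e / r_min = 7770.0 / 38.39 = 202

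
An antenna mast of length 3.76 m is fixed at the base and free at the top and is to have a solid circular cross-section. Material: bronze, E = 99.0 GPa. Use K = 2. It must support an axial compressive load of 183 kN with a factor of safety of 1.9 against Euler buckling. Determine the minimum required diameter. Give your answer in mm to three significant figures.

d ≈ 142 mm

Required P_cr = n·P = 1.9 × 183 = 347.7 kN
L_e = K·L = 2 × 3.76 = 7.520 m
Required I = P_cr·L_e²/(π²E) = 3.477×10^5 × 7.520² / (π² × 9.90×10^10) = 2.012×10^-5 m⁴
I_req = 2.012×10^7 mm⁴
Solid circle: I = πd⁴/64  ⇒  d = (64I/π)^(1/4) = (64×2.012×10^7/π)^(1/4) = 142 mm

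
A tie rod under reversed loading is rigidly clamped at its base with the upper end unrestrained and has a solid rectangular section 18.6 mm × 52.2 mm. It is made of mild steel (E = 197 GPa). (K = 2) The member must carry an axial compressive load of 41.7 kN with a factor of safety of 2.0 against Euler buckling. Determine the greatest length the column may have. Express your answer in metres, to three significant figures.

L_max ≈ 0.404 m

Buckling occurs about the weak axis: I_min = h·b³/12 with b = 18.6 mm (the shorter side).
I_min = 52.2×18.6³/12 = 2.799×10^4 mm⁴
I = 2.799×10^-8 m⁴
Required critical load P_cr = n·P = 2.0 × 41.7 = 83.40 kN = 8.340×10^4 N
From P_cr = π²EI/(K·L)²:  L = (1/K)·√(π²EI/P_cr) = (1/2)·√(π²×1.97×10^11×2.799×10^-8/8.340×10^4)
L = 0.404 m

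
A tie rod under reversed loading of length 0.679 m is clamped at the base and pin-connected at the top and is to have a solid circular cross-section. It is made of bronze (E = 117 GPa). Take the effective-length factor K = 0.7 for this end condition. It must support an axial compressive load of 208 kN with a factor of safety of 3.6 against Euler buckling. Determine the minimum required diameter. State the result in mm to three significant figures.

Required P_cr = n·P = 3.6 × 208 = 748.8 kN
L_e = K·L = 0.7 × 0.679 = 0.4753 m
Required I = P_cr·L_e²/(π²E) = 7.488×10^5 × 0.4753² / (π² × 1.17×10^11) = 1.465×10^-7 m⁴
I_req = 1.465×10^5 mm⁴
Solid circle: I = πd⁴/64  ⇒  d = (64I/π)^(1/4) = (64×1.465×10^5/π)^(1/4) = 41.6 mm

d ≈ 41.6 mm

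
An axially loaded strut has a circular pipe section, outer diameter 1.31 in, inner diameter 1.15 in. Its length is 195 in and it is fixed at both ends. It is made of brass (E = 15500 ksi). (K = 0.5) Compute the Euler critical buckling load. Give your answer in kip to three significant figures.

P_cr ≈ 0.945 kip

d_o = 1.31 in, d_i = 1.15 in
I = π(d_o⁴ − d_i⁴)/64 = π(1.31⁴ − 1.150⁴)/64 = 5.871×10^-2 in⁴
Effective length L_e = K·L = 0.5 × 195 = 97.50 in
P_cr = π²EI / L_e² = π² × 15500×10³ × 5.871×10^-2 / 97.50² = 944.8 lb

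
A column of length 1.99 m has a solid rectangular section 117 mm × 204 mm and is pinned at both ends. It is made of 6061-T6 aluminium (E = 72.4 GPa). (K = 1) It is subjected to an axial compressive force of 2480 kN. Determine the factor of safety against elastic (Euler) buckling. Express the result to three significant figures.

n ≈ 1.98

Buckling occurs about the weak axis: I_min = h·b³/12 with b = 117 mm (the shorter side).
I_min = 204×117³/12 = 2.723×10^7 mm⁴
I = 2.723×10^7 mm⁴ = 2.723×10^-5 m⁴
Effective length L_e = K·L = 1 × 1.99 = 1.990 m
P_cr = π²EI / L_e² = π² × 72.4×10⁹ × 2.723×10^-5 / 1.990² = 4.913×10^6 N
Factor of safety n = P_cr / P = 4912.9 / 2480 = 1.98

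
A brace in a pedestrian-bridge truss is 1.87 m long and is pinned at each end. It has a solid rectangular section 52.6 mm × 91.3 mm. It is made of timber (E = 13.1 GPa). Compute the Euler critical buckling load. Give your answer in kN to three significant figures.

P_cr ≈ 40.9 kN

Buckling occurs about the weak axis: I_min = h·b³/12 with b = 52.6 mm (the shorter side).
I_min = 91.3×52.6³/12 = 1.107×10^6 mm⁴
I = 1.107×10^6 mm⁴ = 1.107×10^-6 m⁴
Effective length L_e = K·L = 1 × 1.87 = 1.870 m
P_cr = π²EI / L_e² = π² × 13.1×10⁹ × 1.107×10^-6 / 1.870² = 4.094×10^4 N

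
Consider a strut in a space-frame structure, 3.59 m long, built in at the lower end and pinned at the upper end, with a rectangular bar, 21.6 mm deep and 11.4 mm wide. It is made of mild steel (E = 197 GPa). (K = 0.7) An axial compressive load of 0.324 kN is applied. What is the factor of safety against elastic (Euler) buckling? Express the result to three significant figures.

n ≈ 2.53

Buckling occurs about the weak axis: I_min = h·b³/12 with b = 11.4 mm (the shorter side).
I_min = 21.6×11.4³/12 = 2.667×10^3 mm⁴
I = 2.667×10^3 mm⁴ = 2.667×10^-9 m⁴
Effective length L_e = K·L = 0.7 × 3.59 = 2.513 m
P_cr = π²EI / L_e² = π² × 197×10⁹ × 2.667×10^-9 / 2.513² = 821.0 N
Factor of safety n = P_cr / P = 0.82105 / 0.324 = 2.53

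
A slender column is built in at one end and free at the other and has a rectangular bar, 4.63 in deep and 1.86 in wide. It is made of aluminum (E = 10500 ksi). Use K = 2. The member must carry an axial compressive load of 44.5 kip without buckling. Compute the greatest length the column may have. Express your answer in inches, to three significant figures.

Buckling occurs about the weak axis: I_min = h·b³/12 with b = 1.86 in (the shorter side).
I_min = 4.63×1.86³/12 = 2.483 in⁴
At the buckling limit P_cr = P = 4.450×10^4 lb
From P_cr = π²EI/(K·L)²:  L = (1/K)·√(π²EI/P_cr) = (1/2)·√(π²×1.05×10^7×2.483/4.450×10^4)
L = 38.0 in

L_max ≈ 38.0 in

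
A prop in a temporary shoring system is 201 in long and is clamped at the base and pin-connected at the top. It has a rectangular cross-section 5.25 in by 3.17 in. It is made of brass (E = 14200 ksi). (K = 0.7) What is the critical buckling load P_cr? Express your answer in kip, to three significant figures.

Buckling occurs about the weak axis: I_min = h·b³/12 with b = 3.17 in (the shorter side).
I_min = 5.25×3.17³/12 = 13.94 in⁴
Effective length L_e = K·L = 0.7 × 201 = 140.7 in
P_cr = π²EI / L_e² = π² × 14200×10³ × 13.94 / 140.7² = 9.866×10^4 lb

P_cr ≈ 98.7 kip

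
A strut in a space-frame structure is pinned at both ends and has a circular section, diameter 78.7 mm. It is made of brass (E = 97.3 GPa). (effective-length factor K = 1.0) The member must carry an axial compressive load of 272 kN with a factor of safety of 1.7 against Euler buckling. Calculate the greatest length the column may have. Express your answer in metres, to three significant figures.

I = πd⁴/64 = π×78.7⁴/64 = 1.883×10^6 mm⁴
I = 1.883×10^-6 m⁴
Required critical load P_cr = n·P = 1.7 × 272 = 462.4 kN = 4.624×10^5 N
From P_cr = π²EI/(K·L)²:  L = (1/K)·√(π²EI/P_cr) = (1/1)·√(π²×9.73×10^10×1.883×10^-6/4.624×10^5)
L = 1.98 m

L_max ≈ 1.98 m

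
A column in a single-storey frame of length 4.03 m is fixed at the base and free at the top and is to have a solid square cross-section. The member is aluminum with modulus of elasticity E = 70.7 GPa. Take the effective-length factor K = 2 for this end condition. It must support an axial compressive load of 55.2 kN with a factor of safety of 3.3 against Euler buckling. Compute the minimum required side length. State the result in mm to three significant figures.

Required P_cr = n·P = 3.3 × 55.2 = 182.2 kN
L_e = K·L = 2 × 4.03 = 8.060 m
Required I = P_cr·L_e²/(π²E) = 1.822×10^5 × 8.060² / (π² × 7.07×10^10) = 1.696×10^-5 m⁴
I_req = 1.696×10^7 mm⁴
Solid square: I = a⁴/12  ⇒  a = (12I)^(1/4) = (12×1.696×10^7)^(1/4) = 119 mm

a ≈ 119 mm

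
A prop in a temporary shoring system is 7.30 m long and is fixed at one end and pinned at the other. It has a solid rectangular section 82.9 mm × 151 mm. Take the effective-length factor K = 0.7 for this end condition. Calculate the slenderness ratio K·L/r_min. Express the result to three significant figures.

For a rectangle r_min = b/√12 = 82.9/√12 = 23.93 mm
L_e = K·L = 0.7 × 7.30 m = 5.110 m = 5110.0 mm
λ = L_e / r_min = 5110.0 / 23.93 = 214

λ ≈ 214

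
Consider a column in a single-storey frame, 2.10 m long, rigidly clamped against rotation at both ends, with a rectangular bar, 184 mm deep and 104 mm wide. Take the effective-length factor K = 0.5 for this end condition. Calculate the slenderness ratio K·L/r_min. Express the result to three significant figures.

λ ≈ 35.0

For a rectangle r_min = b/√12 = 104/√12 = 30.02 mm
L_e = K·L = 0.5 × 2.10 m = 1.050 m = 1050.0 mm
λ = L_e / r_min = 1050.0 / 30.02 = 35.0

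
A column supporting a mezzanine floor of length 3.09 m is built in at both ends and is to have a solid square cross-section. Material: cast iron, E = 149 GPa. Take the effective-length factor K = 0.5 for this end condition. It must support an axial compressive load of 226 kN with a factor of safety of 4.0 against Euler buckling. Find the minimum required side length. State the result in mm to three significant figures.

Required P_cr = n·P = 4.0 × 226 = 904.0 kN
L_e = K·L = 0.5 × 3.09 = 1.545 m
Required I = P_cr·L_e²/(π²E) = 9.040×10^5 × 1.545² / (π² × 1.49×10^11) = 1.467×10^-6 m⁴
I_req = 1.467×10^6 mm⁴
Solid square: I = a⁴/12  ⇒  a = (12I)^(1/4) = (12×1.467×10^6)^(1/4) = 64.8 mm

a ≈ 64.8 mm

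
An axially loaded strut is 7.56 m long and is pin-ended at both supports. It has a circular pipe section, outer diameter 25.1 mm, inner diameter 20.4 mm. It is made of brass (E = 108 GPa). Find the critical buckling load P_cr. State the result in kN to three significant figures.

P_cr ≈ 0.205 kN

d_o = 25.1 mm, d_i = 20.4 mm
I = π(d_o⁴ − d_i⁴)/64 = π(25.1⁴ − 20.40⁴)/64 = 1.098×10^4 mm⁴
I = 1.098×10^4 mm⁴ = 1.098×10^-8 m⁴
Effective length L_e = K·L = 1 × 7.56 = 7.560 m
P_cr = π²EI / L_e² = π² × 108×10⁹ × 1.098×10^-8 / 7.560² = 204.8 N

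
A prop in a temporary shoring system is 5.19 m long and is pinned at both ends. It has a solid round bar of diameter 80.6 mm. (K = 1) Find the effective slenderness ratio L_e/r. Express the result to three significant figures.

I = πd⁴/64 = π×80.6⁴/64 = 2.072×10^6 mm⁴
A = 5.102×10^3 mm²;  r_min = √(I/A) = √(2.072×10^6/5.102×10^3) = 20.15 mm
L_e = K·L = 1 × 5.19 m = 5.190 m = 5190.0 mm
λ = L_e / r_min = 5190.0 / 20.15 = 258

λ ≈ 258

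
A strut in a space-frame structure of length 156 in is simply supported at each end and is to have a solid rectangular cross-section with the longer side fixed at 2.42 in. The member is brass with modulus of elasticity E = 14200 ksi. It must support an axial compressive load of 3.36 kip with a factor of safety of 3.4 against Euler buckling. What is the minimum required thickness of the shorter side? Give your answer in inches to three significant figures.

b ≈ 2.14 in

Required P_cr = n·P = 3.4 × 3.36 = 11.42 kip
L_e = K·L = 1 × 156 = 156.0 in
Required I = P_cr·L_e²/(π²E) = 1.142×10^4 × 156.0² / (π² × 1.42×10^7) = 1.984 in⁴
Rectangle, weak axis: I_min = h·b³/12 with h = 2.42 in fixed  ⇒  b = (12I/h)^(1/3) = 2.14 in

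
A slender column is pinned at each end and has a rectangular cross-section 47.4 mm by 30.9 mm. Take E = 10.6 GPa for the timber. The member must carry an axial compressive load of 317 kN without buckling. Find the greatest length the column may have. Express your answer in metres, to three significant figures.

Buckling occurs about the weak axis: I_min = h·b³/12 with b = 30.9 mm (the shorter side).
I_min = 47.4×30.9³/12 = 1.165×10^5 mm⁴
I = 1.165×10^-7 m⁴
At the buckling limit P_cr = P = 3.170×10^5 N
From P_cr = π²EI/(K·L)²:  L = (1/K)·√(π²EI/P_cr) = (1/1)·√(π²×1.06×10^10×1.165×10^-7/3.170×10^5)
L = 0.196 m

L_max ≈ 0.196 m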